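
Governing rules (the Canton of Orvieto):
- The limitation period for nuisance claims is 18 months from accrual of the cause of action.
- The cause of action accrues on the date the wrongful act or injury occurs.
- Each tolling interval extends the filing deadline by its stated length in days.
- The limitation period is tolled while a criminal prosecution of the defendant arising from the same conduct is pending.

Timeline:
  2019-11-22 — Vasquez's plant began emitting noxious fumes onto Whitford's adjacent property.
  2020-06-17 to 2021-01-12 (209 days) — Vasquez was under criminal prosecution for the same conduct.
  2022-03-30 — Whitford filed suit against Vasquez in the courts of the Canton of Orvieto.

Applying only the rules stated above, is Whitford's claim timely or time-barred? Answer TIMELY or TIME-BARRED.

The limitation period began to run on 2019-11-22.
The untolled deadline — 18 months after 2019-11-22 — is 2021-05-22.
Because the pending criminal prosecution ran from 2020-06-17 to 2021-01-12, the deadline is extended by 209 days to 2021-12-17.
The 2022-03-30 filing falls after the 2021-12-17 deadline; the claim is time-barred.

TIME-BARRED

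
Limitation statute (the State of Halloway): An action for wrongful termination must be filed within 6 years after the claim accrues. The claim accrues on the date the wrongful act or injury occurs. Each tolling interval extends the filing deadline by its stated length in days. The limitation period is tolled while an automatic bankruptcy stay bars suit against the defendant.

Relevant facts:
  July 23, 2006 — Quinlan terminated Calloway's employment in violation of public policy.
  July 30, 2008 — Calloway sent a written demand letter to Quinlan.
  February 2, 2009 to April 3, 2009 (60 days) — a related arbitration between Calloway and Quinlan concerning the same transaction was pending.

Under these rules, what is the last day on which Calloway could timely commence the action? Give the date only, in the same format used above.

July 23, 2012

The claim accrued on July 23, 2006, the date of the act.
The untolled deadline — 6 years after July 23, 2006 — is July 23, 2012.
The pending related arbitration from February 2, 2009 to April 3, 2009 does not toll the period, because no stated rule makes a pending arbitration a tolling event.
The other events in the timeline have no effect on the limitation period under the stated rules.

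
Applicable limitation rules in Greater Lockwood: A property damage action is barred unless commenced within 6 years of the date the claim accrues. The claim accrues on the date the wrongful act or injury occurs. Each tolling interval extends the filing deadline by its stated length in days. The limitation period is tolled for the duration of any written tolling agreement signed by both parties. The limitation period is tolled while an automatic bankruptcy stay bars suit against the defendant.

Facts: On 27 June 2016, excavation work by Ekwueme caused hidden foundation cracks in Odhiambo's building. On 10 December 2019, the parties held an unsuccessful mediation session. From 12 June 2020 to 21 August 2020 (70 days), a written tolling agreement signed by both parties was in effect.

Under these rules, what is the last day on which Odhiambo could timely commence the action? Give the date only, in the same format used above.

5 September 2022

The claim accrued on 27 June 2016, the date of the act.
The untolled deadline — 6 years after 27 June 2016 — is 27 June 2022.
The written tolling agreement from 12 June 2020 to 21 August 2020 tolled the period for 70 days, extending the deadline to 5 September 2022.
The other events in the timeline have no effect on the limitation period under the stated rules.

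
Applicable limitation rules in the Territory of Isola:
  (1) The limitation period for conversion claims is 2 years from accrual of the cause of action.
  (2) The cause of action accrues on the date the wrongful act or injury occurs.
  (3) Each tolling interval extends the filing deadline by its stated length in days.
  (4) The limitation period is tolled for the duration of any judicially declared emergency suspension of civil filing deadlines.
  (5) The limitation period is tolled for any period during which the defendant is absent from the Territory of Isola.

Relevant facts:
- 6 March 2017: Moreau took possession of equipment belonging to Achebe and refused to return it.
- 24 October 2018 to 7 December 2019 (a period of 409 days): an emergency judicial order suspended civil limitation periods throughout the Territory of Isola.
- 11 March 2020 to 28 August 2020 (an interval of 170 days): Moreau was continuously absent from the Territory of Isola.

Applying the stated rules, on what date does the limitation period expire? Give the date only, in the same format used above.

5 October 2020

The claim accrued on 6 March 2017, when the wrongful act occurred.
2 years from 6 March 2017 is 6 March 2019.
The emergency suspension of filing deadlines from 24 October 2018 to 7 December 2019 tolled the period for 409 days, extending the deadline to 18 April 2020.
The defendant's absence from the jurisdiction from 11 March 2020 to 28 August 2020 tolled the period for 170 days, extending the deadline to 5 October 2020.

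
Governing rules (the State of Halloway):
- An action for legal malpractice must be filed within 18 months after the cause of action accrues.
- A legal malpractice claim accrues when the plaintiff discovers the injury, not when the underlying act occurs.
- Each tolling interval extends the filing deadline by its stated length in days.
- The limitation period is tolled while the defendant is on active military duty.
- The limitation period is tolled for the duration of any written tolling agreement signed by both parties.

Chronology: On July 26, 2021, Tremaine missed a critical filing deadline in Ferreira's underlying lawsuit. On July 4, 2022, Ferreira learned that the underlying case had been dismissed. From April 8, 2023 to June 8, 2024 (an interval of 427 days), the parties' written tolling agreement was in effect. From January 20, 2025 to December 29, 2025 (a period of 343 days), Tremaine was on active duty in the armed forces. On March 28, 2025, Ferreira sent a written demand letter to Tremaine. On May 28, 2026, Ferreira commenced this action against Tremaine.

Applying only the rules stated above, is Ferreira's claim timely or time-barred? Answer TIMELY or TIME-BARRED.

TIME-BARRED

Under the discovery rule, the claim accrued on July 4, 2022, when Ferreira discovered the injury — not on the July 26, 2021 date of the underlying act.
18 months from July 4, 2022 is January 4, 2024.
Because the written tolling agreement ran from April 8, 2023 to June 8, 2024, the deadline is extended by 427 days to March 6, 2025.
The defendant's active military service from January 20, 2025 to December 29, 2025 tolled the period for 343 days, extending the deadline to February 12, 2026.
Nothing else in the chronology tolls or restarts the period.
Filing on May 28, 2026 missed the February 12, 2026 deadline — the action is time-barred.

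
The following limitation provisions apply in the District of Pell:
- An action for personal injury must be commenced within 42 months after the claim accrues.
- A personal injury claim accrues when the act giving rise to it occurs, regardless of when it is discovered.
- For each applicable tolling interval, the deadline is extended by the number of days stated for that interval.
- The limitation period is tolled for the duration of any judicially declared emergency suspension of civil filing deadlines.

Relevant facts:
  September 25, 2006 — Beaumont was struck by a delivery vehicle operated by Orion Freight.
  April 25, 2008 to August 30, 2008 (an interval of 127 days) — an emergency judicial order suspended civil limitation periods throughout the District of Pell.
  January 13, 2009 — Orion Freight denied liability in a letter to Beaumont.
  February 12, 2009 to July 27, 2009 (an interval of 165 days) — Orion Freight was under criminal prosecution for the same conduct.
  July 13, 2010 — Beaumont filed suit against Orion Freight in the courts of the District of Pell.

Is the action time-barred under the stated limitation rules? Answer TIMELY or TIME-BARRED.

The claim accrued on September 25, 2006, the date of the act.
Adding the 42 months base period to September 25, 2006 gives a deadline of March 25, 2010, before any tolling.
The emergency suspension of filing deadlines from April 25, 2008 to August 30, 2008 tolled the period for 127 days, extending the deadline to July 30, 2010.
Although a criminal prosecution ran from February 12, 2009 to July 27, 2009, the stated rules do not make that a tolling event, so it is disregarded.
None of the other events listed affects the running of the period under the stated rules.
Beaumont filed on July 13, 2010, before the July 30, 2010 deadline, so the action is timely.

TIMELY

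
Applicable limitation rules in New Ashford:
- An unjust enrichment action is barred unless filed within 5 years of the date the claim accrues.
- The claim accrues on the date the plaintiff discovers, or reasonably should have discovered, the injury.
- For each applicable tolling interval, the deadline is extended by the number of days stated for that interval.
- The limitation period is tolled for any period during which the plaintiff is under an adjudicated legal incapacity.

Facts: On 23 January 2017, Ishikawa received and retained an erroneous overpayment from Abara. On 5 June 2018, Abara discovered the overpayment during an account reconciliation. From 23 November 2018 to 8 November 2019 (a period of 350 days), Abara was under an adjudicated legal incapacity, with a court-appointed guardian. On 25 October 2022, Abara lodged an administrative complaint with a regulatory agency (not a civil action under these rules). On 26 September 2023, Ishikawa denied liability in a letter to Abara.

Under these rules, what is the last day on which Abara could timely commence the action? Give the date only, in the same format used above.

20 May 2024

Accrual is tied to discovery, so the period began on 5 June 2018 rather than on 23 January 2017 when the act occurred.
5 years from 5 June 2018 is 5 June 2023.
The plaintiff's legal incapacity from 23 November 2018 to 8 November 2019 tolled the period for 350 days, extending the deadline to 20 May 2024.
None of the other events listed affects the running of the period under the stated rules.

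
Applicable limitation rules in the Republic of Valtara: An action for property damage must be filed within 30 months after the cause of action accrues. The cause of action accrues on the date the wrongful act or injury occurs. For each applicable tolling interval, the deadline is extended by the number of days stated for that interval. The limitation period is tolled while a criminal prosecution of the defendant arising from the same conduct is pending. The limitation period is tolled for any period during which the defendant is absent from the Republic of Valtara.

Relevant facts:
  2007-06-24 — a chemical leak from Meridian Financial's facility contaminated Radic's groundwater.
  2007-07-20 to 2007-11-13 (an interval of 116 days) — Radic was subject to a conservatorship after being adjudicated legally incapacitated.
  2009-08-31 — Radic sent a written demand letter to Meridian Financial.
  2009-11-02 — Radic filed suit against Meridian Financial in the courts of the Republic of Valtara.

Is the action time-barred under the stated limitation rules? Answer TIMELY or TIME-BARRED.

The limitation period began to run on 2007-06-24.
30 months from 2007-06-24 is 2009-12-24.
No stated provision tolls the period for the plaintiff's incapacity, so the interval from 2007-07-20 to 2007-11-13 has no effect on the deadline.
None of the other events listed affects the running of the period under the stated rules.
Filing on 2009-11-02 beat the 2009-12-24 deadline — the action is timely.

TIMELY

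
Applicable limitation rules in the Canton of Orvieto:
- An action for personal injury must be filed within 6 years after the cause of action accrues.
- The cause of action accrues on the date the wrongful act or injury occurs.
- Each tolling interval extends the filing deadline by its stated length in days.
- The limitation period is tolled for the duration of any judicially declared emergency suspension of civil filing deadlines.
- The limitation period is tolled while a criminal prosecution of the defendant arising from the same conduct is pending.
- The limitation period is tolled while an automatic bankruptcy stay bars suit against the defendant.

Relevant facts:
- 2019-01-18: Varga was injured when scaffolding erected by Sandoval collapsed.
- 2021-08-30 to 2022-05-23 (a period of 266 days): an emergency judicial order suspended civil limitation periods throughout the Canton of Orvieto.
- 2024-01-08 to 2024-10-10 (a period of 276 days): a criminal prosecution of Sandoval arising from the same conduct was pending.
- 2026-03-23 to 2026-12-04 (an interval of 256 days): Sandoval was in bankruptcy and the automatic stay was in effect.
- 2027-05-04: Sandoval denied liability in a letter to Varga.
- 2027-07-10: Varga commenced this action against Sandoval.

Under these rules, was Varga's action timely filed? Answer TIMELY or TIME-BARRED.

The claim accrued on 2019-01-18, when the wrongful act occurred.
6 years from 2019-01-18 is 2025-01-18.
The emergency suspension of filing deadlines from 2021-08-30 to 2022-05-23 tolled the period for 266 days, extending the deadline to 2025-10-11.
The period was tolled for 276 days by the pending criminal prosecution (2024-01-08 to 2024-10-10), pushing the deadline to 2026-07-14.
The period was tolled for 256 days by the automatic bankruptcy stay (2026-03-23 to 2026-12-04), pushing the deadline to 2027-03-27.
The other events in the timeline have no effect on the limitation period under the stated rules.
Filing on 2027-07-10 missed the 2027-03-27 deadline — the action is time-barred.

TIME-BARRED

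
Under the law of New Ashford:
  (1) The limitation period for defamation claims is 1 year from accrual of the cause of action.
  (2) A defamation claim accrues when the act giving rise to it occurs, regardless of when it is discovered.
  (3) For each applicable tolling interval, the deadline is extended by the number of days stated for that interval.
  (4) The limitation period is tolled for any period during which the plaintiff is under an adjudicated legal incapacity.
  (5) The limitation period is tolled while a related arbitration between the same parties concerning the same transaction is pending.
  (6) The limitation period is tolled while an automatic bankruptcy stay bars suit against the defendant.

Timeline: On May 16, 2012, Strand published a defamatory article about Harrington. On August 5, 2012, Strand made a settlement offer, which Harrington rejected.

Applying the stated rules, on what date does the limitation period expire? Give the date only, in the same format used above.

May 16, 2013

The cause of action accrued on May 16, 2012, the date of the act.
Adding the 1 year base period to May 16, 2012 gives a deadline of May 16, 2013, before any tolling.
None of the other events listed affects the running of the period under the stated rules.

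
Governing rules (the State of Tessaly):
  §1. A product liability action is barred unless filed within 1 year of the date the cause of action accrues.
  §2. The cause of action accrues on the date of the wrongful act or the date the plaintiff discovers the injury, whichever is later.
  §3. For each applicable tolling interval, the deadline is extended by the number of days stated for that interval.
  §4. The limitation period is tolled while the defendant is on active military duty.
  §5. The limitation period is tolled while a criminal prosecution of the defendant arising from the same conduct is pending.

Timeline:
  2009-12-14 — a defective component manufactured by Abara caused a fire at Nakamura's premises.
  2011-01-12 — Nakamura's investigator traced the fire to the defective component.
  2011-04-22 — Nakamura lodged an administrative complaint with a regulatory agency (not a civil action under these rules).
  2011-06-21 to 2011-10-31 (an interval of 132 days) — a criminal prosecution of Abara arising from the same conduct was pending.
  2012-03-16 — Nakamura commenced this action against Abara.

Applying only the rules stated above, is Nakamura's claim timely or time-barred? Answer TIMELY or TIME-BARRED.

Taking the later of the act (2009-12-14) and discovery (2011-01-12), the claim accrued on 2011-01-12.
Adding the 1 year base period to 2011-01-12 gives a deadline of 2012-01-12, before any tolling.
Because the pending criminal prosecution ran from 2011-06-21 to 2011-10-31, the deadline is extended by 132 days to 2012-05-23.
The other events in the timeline have no effect on the limitation period under the stated rules.
Nakamura filed on 2012-03-16, before the 2012-05-23 deadline, so the action is timely.

TIMELY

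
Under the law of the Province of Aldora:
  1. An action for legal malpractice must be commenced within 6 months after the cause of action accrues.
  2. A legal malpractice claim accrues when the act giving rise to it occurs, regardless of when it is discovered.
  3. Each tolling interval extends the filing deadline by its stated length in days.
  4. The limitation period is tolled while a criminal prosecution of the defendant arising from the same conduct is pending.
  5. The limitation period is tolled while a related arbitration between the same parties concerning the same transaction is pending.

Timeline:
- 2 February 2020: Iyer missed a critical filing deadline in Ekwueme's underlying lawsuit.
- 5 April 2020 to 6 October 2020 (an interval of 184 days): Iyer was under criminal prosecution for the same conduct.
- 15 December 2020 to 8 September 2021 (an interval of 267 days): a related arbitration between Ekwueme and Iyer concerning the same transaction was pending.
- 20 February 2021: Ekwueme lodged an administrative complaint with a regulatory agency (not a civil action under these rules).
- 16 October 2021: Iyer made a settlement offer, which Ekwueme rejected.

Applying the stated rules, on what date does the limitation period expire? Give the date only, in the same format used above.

The limitation period began to run on 2 February 2020.
The untolled deadline — 6 months after 2 February 2020 — is 2 August 2020.
The pending criminal prosecution from 5 April 2020 to 6 October 2020 tolled the period for 184 days, extending the deadline to 2 February 2021.
The pending related arbitration from 15 December 2020 to 8 September 2021 tolled the period for 267 days, extending the deadline to 27 October 2021.
Nothing else in the chronology tolls or restarts the period.

27 October 2021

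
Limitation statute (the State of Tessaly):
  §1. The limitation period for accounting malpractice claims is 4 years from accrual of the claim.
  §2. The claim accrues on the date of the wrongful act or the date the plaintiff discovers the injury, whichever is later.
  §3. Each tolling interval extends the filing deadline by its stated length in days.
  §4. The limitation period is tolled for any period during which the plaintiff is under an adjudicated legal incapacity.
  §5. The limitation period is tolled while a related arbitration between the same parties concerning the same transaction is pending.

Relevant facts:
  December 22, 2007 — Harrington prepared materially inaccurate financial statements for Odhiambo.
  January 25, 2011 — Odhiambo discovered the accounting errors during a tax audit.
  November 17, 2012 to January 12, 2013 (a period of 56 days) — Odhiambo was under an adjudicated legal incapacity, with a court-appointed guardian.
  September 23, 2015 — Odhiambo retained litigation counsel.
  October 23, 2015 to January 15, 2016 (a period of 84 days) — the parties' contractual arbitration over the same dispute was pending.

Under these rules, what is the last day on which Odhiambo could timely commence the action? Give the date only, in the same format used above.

Because discovery on January 25, 2011 post-dates the December 22, 2007 act, accrual under the later-of rule falls on January 25, 2011.
4 years from January 25, 2011 is January 25, 2015.
The plaintiff's legal incapacity from November 17, 2012 to January 12, 2013 tolled the period for 56 days, extending the deadline to March 22, 2015.
The pending related arbitration from October 23, 2015 to January 15, 2016 began after the period had already run on March 22, 2015, so it has no tolling effect.
Nothing else in the chronology tolls or restarts the period.

March 22, 2015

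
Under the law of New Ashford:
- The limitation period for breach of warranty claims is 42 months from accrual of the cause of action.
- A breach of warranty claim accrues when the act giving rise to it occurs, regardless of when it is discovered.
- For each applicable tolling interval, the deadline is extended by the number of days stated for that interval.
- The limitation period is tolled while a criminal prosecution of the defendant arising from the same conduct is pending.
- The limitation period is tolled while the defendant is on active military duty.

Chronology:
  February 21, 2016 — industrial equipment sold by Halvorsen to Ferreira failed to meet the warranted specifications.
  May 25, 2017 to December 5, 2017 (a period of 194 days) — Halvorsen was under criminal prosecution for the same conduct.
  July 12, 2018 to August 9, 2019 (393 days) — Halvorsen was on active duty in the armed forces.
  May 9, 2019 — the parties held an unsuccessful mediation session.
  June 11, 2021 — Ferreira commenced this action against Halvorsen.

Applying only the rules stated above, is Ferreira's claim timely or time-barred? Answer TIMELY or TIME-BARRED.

The cause of action accrued on February 21, 2016, the date of the act.
42 months from February 21, 2016 is August 21, 2019.
The pending criminal prosecution from May 25, 2017 to December 5, 2017 tolled the period for 194 days, extending the deadline to March 2, 2020.
The period was tolled for 393 days by the defendant's active military service (July 12, 2018 to August 9, 2019), pushing the deadline to March 30, 2021.
None of the other events listed affects the running of the period under the stated rules.
The June 11, 2021 filing falls after the March 30, 2021 deadline; the claim is time-barred.

TIME-BARRED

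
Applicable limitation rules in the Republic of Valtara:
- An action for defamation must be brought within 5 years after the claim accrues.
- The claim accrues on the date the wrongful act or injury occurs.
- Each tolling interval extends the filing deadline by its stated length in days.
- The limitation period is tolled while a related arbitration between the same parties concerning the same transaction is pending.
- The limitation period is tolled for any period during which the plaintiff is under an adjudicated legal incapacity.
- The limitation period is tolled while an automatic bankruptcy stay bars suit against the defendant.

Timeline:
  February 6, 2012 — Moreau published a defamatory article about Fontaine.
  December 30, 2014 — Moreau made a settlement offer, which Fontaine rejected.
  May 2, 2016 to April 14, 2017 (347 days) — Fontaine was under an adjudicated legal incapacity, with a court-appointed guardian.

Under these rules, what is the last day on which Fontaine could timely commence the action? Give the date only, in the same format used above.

January 19, 2018

The limitation period began to run on February 6, 2012.
Adding the 5 years base period to February 6, 2012 gives a deadline of February 6, 2017, before any tolling.
The plaintiff's legal incapacity from May 2, 2016 to April 14, 2017 tolled the period for 347 days, extending the deadline to January 19, 2018.
Nothing else in the chronology tolls or restarts the period.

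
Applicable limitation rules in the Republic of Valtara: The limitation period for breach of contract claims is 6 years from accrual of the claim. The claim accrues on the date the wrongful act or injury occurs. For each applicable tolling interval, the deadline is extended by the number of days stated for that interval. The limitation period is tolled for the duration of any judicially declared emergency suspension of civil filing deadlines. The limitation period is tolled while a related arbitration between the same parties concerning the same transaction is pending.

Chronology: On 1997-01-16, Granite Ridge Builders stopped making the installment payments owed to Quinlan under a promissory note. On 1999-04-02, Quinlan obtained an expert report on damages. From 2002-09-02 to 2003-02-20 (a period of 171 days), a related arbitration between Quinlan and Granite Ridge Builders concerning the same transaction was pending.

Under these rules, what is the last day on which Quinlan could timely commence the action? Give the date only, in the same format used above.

The limitation period began to run on 1997-01-16.
Adding the 6 years base period to 1997-01-16 gives a deadline of 2003-01-16, before any tolling.
The pending related arbitration from 2002-09-02 to 2003-02-20 tolled the period for 171 days, extending the deadline to 2003-07-06.
None of the other events listed affects the running of the period under the stated rules.

2003-07-06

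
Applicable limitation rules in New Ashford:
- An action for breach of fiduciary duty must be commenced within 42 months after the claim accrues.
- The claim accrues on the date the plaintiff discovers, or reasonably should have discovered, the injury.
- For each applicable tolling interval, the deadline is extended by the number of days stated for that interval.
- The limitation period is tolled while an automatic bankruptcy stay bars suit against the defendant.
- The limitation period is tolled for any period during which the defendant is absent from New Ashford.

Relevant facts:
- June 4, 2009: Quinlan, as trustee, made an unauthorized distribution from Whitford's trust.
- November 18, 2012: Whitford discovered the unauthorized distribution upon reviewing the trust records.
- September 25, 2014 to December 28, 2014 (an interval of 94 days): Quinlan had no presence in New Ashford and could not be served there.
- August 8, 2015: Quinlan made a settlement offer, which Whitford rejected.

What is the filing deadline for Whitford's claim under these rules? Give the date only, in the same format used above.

August 20, 2016

The claim did not accrue until Whitford discovered the injury on November 18, 2012; the June 4, 2009 act date does not start the clock under the stated rule.
42 months from November 18, 2012 is May 18, 2016.
The period was tolled for 94 days by the defendant's absence from the jurisdiction (September 25, 2014 to December 28, 2014), pushing the deadline to August 20, 2016.
The other events in the timeline have no effect on the limitation period under the stated rules.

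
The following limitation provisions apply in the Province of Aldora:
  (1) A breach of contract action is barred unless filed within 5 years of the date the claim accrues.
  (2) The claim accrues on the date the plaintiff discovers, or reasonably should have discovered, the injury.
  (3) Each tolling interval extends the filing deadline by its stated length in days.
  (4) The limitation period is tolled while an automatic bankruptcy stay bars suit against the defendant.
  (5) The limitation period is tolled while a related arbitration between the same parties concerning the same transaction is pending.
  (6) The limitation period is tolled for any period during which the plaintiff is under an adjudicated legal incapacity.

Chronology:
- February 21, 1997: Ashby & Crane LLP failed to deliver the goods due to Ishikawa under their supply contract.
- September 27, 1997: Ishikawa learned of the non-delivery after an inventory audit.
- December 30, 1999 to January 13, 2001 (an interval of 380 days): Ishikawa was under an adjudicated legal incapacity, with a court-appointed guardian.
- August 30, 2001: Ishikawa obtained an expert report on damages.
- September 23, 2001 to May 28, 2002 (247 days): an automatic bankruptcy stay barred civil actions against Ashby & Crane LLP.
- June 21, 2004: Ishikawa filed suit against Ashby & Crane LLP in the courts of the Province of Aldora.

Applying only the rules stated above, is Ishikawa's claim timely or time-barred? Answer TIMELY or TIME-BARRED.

TIME-BARRED

The claim did not accrue until Ishikawa discovered the injury on September 27, 1997; the February 21, 1997 act date does not start the clock under the stated rule.
Adding the 5 years base period to September 27, 1997 gives a deadline of September 27, 2002, before any tolling.
The plaintiff's legal incapacity from December 30, 1999 to January 13, 2001 tolled the period for 380 days, extending the deadline to October 12, 2003.
The automatic bankruptcy stay from September 23, 2001 to May 28, 2002 tolled the period for 247 days, extending the deadline to June 15, 2004.
The other events in the timeline have no effect on the limitation period under the stated rules.
The June 21, 2004 filing falls after the June 15, 2004 deadline; the claim is time-barred.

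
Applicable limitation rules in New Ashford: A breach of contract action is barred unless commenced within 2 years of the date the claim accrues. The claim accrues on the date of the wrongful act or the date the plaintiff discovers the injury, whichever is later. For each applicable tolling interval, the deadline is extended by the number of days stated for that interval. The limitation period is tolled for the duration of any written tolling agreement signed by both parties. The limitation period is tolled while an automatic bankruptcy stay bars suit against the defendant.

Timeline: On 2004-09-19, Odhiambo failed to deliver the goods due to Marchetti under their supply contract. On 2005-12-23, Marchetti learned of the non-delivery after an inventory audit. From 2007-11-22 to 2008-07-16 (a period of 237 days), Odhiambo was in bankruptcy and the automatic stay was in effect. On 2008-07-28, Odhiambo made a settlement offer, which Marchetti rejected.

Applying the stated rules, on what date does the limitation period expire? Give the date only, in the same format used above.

2008-08-16

Taking the later of the act (2004-09-19) and discovery (2005-12-23), the claim accrued on 2005-12-23.
2 years from 2005-12-23 is 2007-12-23.
The automatic bankruptcy stay from 2007-11-22 to 2008-07-16 tolled the period for 237 days, extending the deadline to 2008-08-16.
None of the other events listed affects the running of the period under the stated rules.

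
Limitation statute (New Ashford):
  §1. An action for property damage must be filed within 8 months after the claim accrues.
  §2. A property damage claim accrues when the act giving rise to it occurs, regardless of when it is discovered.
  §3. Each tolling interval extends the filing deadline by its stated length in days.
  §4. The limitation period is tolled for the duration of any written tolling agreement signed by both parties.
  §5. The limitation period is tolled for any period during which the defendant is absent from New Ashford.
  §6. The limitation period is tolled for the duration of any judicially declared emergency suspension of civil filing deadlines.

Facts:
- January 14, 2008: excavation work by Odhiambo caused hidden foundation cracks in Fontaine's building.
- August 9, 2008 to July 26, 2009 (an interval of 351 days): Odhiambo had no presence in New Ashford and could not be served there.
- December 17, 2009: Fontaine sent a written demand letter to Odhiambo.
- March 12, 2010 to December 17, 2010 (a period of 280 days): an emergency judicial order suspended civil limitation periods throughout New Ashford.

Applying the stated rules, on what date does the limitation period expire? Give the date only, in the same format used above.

August 31, 2009

The limitation period began to run on January 14, 2008.
Adding the 8 months base period to January 14, 2008 gives a deadline of September 14, 2008, before any tolling.
Because the defendant's absence from the jurisdiction ran from August 9, 2008 to July 26, 2009, the deadline is extended by 351 days to August 31, 2009.
By the time the emergency suspension of filing deadlines began on March 12, 2010, the limitation period had already expired on August 31, 2009; that interval cannot revive it.
The other events in the timeline have no effect on the limitation period under the stated rules.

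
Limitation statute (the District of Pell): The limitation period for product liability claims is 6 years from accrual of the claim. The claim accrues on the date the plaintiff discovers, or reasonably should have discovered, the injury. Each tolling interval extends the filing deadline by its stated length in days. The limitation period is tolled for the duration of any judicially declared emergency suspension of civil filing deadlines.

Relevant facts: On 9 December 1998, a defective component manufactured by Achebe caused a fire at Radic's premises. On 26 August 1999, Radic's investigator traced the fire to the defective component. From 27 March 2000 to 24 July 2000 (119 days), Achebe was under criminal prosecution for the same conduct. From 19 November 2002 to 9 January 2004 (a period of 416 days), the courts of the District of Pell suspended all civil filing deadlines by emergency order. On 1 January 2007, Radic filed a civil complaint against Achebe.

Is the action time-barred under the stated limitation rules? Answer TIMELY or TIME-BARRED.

TIME-BARRED

Accrual is tied to discovery, so the period began on 26 August 1999 rather than on 9 December 1998 when the act occurred.
The untolled deadline — 6 years after 26 August 1999 — is 26 August 2005.
The emergency suspension of filing deadlines from 19 November 2002 to 9 January 2004 tolled the period for 416 days, extending the deadline to 16 October 2006.
The pending criminal prosecution from 27 March 2000 to 24 July 2000 does not toll the period, because no stated rule makes a criminal prosecution a tolling event.
The 1 January 2007 filing falls after the 16 October 2006 deadline; the claim is time-barred.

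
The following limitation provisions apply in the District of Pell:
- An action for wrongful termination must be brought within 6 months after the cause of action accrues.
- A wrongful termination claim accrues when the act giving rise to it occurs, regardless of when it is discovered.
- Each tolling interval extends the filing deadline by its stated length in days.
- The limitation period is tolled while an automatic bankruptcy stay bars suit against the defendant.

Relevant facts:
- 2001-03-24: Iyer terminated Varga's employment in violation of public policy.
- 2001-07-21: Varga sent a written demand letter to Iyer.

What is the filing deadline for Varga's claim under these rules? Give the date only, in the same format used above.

The cause of action accrued on 2001-03-24, the date of the act.
6 months from 2001-03-24 is 2001-09-24.
Nothing else in the chronology tolls or restarts the period.

2001-09-24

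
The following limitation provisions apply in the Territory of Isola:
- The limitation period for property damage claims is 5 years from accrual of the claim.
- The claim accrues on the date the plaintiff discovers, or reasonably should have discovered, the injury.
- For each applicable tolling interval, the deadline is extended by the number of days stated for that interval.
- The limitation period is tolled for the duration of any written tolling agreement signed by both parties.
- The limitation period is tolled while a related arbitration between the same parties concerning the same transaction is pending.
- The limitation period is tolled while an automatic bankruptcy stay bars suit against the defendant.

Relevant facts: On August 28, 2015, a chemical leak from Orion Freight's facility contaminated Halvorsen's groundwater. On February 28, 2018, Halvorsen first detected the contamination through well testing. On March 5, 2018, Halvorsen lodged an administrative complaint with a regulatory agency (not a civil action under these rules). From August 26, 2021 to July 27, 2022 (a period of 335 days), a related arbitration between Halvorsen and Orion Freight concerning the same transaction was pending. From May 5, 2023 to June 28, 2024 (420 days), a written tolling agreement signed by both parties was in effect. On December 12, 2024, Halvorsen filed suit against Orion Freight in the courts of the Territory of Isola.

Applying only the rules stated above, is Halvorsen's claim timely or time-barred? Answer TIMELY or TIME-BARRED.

TIMELY

Accrual is tied to discovery, so the period began on February 28, 2018 rather than on August 28, 2015 when the act occurred.
5 years from February 28, 2018 is February 28, 2023.
The period was tolled for 335 days by the pending related arbitration (August 26, 2021 to July 27, 2022), pushing the deadline to January 29, 2024.
The period was tolled for 420 days by the written tolling agreement (May 5, 2023 to June 28, 2024), pushing the deadline to March 24, 2025.
Nothing else in the chronology tolls or restarts the period.
Halvorsen filed on December 12, 2024, before the March 24, 2025 deadline, so the action is timely.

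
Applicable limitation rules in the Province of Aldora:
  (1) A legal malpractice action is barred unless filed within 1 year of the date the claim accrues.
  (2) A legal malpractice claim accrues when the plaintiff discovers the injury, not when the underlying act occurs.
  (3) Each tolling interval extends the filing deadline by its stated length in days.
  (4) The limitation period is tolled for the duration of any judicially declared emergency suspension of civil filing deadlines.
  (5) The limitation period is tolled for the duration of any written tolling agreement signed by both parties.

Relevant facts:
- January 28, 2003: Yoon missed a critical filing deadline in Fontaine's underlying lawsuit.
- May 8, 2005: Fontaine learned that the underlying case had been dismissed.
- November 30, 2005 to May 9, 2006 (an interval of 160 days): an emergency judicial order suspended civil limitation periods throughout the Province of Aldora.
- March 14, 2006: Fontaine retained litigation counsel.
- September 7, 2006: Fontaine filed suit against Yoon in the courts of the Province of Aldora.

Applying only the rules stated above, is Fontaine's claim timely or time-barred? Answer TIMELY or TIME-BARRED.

TIMELY

Under the discovery rule, the claim accrued on May 8, 2005, when Fontaine discovered the injury — not on the January 28, 2003 date of the underlying act.
1 year from May 8, 2005 is May 8, 2006.
The period was tolled for 160 days by the emergency suspension of filing deadlines (November 30, 2005 to May 9, 2006), pushing the deadline to October 15, 2006.
Nothing else in the chronology tolls or restarts the period.
The September 7, 2006 filing precedes the October 15, 2006 deadline; the claim is timely.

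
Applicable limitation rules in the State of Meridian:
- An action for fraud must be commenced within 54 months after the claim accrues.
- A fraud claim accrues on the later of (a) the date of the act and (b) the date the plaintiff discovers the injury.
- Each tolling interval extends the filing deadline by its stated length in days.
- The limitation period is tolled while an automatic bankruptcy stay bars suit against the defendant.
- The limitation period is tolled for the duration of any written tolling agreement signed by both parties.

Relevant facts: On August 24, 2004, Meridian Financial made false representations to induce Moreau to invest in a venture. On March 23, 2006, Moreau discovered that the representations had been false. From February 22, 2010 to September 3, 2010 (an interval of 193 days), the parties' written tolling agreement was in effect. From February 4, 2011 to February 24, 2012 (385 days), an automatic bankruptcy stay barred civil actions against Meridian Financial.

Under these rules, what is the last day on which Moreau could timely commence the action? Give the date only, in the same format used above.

April 23, 2012

Because discovery on March 23, 2006 post-dates the August 24, 2004 act, accrual under the later-of rule falls on March 23, 2006.
54 months from March 23, 2006 is September 23, 2010.
The written tolling agreement from February 22, 2010 to September 3, 2010 tolled the period for 193 days, extending the deadline to April 4, 2011.
The period was tolled for 385 days by the automatic bankruptcy stay (February 4, 2011 to February 24, 2012), pushing the deadline to April 23, 2012.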